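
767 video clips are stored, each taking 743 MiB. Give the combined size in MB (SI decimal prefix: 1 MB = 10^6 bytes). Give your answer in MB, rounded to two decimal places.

Total = 767 × 743 MiB = 569,881 MiB
= 569,881 × 1,048,576 bytes = 597,563,539,456 bytes
1 MB = 1,000,000 bytes
597,563,539,456 / 1,000,000 = 597,563.54 MB

597,563.54 MB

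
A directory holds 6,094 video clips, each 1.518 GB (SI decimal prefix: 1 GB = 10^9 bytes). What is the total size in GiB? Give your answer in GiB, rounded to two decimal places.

8,615.38 GiB

Total = 6,094 × 1.518 GB = 9250.692 GB
= 9250.692 × 1,000,000,000 bytes = 9,250,692,000,000 bytes
1 GiB = 1,073,741,824 bytes
9,250,692,000,000 / 1,073,741,824 = 8,615.38 GiB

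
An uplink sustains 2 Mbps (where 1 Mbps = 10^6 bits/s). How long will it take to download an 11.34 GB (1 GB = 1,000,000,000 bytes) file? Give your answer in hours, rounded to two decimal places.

11.34 GB = 11,340,000,000 bytes = 90,720,000,000 bits
2 Mbps = 2,000,000 bits/s
time = 90,720,000,000 / 2,000,000 = 45,360.0000 s
45,360.0000 s / 3600 = 12.60 hours

12.60 hours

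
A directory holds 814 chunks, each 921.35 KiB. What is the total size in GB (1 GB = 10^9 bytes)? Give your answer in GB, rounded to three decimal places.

Total = 814 × 921.35 KiB = 749978.9 KiB
= 749978.9 × 1,024 bytes = 767,978,393.6 bytes
1 GB = 1,000,000,000 bytes
767,978,393.6 / 1,000,000,000 = 0.768 GB

0.768 GB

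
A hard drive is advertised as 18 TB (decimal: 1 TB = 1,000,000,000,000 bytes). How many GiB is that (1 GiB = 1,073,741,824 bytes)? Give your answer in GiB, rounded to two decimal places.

18 TB = 18 × 10^12 bytes = 18,000,000,000,000 bytes
1 GiB = 2^30 bytes = 1,073,741,824 bytes
18,000,000,000,000 / 1,073,741,824 = 16,763.81 GiB

16,763.81 GiB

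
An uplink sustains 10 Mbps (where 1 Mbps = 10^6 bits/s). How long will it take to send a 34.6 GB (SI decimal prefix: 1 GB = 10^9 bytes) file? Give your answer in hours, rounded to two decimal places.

34.6 GB = 34,600,000,000 bytes = 276,800,000,000 bits
10 Mbps = 10,000,000 bits/s
time = 276,800,000,000 / 10,000,000 = 27,680.0000 s
27,680.0000 s / 3600 = 7.69 hours

7.69 hours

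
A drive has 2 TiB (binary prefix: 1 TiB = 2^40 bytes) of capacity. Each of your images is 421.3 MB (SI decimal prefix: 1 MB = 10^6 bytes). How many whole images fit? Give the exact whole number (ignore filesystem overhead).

5,219

Capacity: 2 TiB = 2,199,023,255,552 bytes
Per item: 421.3 MB = 421,300,000 bytes
⌊2,199,023,255,552 / 421,300,000⌋ = 5,219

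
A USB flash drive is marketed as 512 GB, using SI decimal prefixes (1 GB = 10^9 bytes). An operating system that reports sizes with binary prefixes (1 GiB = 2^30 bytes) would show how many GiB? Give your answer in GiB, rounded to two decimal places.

476.84 GiB

512 GB × 1,000,000,000 bytes/GB = 512,000,000,000 bytes
1 GiB = 2^30 bytes = 1,073,741,824 bytes
512,000,000,000 / 1,073,741,824 = 476.84 GiB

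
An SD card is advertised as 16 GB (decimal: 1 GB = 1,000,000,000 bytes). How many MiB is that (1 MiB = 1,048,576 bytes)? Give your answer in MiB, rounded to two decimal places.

15,258.79 MiB

16 GB = 16 × 10^9 bytes = 16,000,000,000 bytes
1 MiB = 1,048,576 bytes
16,000,000,000 / 1,048,576 = 15,258.79 MiB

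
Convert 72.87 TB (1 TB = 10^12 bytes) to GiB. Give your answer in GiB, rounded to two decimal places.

72.87 TB = 72.87 × 10^12 bytes = 72,870,000,000,000 bytes
1 GiB = 2^30 bytes = 1,073,741,824 bytes
72,870,000,000,000 / 1,073,741,824 = 67,865.48 GiB

67,865.48 GiB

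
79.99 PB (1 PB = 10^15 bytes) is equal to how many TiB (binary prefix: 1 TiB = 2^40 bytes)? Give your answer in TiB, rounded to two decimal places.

79.99 PB = 79.99 × 10^15 bytes = 79,990,000,000,000,000 bytes
1 TiB = 2^40 bytes = 1,099,511,627,776 bytes
79,990,000,000,000,000 / 1,099,511,627,776 = 72,750.48 TiB

72,750.48 TiB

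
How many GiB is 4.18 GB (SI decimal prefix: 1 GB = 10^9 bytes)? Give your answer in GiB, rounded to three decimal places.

3.893 GiB

4.18 GB = 4.18 × 10^9 bytes = 4,180,000,000 bytes
1 GiB = 2^30 bytes = 1,073,741,824 bytes
4,180,000,000 / 1,073,741,824 = 3.893 GiB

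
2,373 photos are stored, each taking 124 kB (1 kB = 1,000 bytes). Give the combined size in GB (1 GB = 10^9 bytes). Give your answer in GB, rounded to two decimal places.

Total = 2,373 × 124 kB = 294,252 kB
= 294,252 × 1,000 bytes = 294,252,000 bytes
1 GB = 1,000,000,000 bytes
294,252,000 / 1,000,000,000 = 0.29 GB

0.29 GB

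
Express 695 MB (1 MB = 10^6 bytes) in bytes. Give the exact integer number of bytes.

695 × 1,000,000 = 695,000,000 bytes

695,000,000 bytes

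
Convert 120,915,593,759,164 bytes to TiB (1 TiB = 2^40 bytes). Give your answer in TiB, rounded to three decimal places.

120,915,593,759,164 bytes given.
1 TiB = 2^40 bytes = 1,099,511,627,776 bytes
120,915,593,759,164 / 1,099,511,627,776 = 109.972 TiB

109.972 TiB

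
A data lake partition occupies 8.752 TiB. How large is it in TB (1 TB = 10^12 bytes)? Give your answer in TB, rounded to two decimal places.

9.62 TB

8.752 TiB × 1,099,511,627,776 bytes/TiB = 9,622,925,766,295.552 bytes
1 TB = 1,000,000,000,000 bytes
9,622,925,766,295.552 / 1,000,000,000,000 = 9.62 TB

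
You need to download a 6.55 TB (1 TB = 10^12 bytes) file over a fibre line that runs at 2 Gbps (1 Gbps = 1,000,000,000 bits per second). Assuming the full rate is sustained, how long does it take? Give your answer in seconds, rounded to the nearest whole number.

26,200 seconds

6.55 TB = 6,550,000,000,000 bytes = 52,400,000,000,000 bits
2 Gbps = 2,000,000,000 bits/s
time = 52,400,000,000,000 / 2,000,000,000 = 26,200 s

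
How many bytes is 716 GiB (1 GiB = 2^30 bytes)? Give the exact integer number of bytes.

768,799,145,984 bytes

716 × 1,073,741,824 = 768,799,145,984 bytes  (1 GiB = 2^30 bytes)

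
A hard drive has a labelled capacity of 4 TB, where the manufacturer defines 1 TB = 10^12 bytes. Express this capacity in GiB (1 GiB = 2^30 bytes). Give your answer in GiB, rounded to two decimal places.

4 TB = 4 × 10^12 bytes = 4,000,000,000,000 bytes
1 GiB = 1,073,741,824 bytes
4,000,000,000,000 / 1,073,741,824 = 3,725.29 GiB

3,725.29 GiB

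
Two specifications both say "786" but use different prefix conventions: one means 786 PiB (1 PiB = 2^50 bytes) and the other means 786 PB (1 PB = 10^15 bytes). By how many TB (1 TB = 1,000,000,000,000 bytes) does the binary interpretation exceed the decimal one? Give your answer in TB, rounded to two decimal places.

786 PiB = 786 × 1,125,899,906,842,624 = 884,957,326,778,302,464 bytes
786 PB = 786 × 1,000,000,000,000,000 = 786,000,000,000,000,000 bytes
difference = 98,957,326,778,302,464 bytes
98,957,326,778,302,464 / 1,000,000,000,000 = 98,957.33 TB

98,957.33 TB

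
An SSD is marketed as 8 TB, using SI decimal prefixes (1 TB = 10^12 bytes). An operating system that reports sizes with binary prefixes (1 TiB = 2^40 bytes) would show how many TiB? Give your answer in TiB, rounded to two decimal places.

7.28 TiB

8 TB = 8 × 10^12 bytes = 8,000,000,000,000 bytes
1 TiB = 2^40 bytes = 1,099,511,627,776 bytes
8,000,000,000,000 / 1,099,511,627,776 = 7.28 TiB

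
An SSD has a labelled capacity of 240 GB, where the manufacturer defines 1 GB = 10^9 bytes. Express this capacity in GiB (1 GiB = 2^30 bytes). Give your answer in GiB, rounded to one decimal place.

240 GB = 240 × 10^9 bytes = 240,000,000,000 bytes
1 GiB = 1,073,741,824 bytes
240,000,000,000 / 1,073,741,824 = 223.5 GiB

223.5 GiB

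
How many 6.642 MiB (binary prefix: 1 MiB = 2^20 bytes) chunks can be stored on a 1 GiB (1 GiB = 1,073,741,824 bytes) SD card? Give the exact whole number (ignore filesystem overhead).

154

Capacity: 1 GiB = 1,073,741,824 bytes
Per item: 6.642 MiB = 6,964,641.792 bytes
⌊1,073,741,824 / 6,964,641.792⌋ = 154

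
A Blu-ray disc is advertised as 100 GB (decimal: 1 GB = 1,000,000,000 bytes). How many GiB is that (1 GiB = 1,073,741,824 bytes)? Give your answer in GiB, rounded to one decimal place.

93.1 GiB

100 GB = 100 × 10^9 bytes = 100,000,000,000 bytes
1 GiB = 2^30 bytes = 1,073,741,824 bytes
100,000,000,000 / 1,073,741,824 = 93.1 GiB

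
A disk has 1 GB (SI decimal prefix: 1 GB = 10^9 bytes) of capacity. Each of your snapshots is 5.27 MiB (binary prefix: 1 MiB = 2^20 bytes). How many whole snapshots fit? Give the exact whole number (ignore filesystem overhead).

180

Capacity: 1 GB = 1,000,000,000 bytes
Per item: 5.27 MiB = 5,525,995.52 bytes
⌊1,000,000,000 / 5,525,995.52⌋ = 180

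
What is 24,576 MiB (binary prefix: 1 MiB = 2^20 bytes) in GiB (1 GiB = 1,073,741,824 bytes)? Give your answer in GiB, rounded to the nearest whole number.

24 GiB

24,576 MiB = 24,576 × 2^20 bytes = 25,769,803,776 bytes
1 GiB = 1,073,741,824 bytes
25,769,803,776 / 1,073,741,824 = 24 GiB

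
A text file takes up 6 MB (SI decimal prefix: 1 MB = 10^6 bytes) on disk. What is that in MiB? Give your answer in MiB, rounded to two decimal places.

6 MB = 6 × 10^6 bytes = 6,000,000 bytes
1 MiB = 1,048,576 bytes
6,000,000 / 1,048,576 = 5.72 MiB

5.72 MiB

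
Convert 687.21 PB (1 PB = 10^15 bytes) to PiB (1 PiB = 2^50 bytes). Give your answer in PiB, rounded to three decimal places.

610.365 PiB

687.21 PB = 687.21 × 10^15 bytes = 687,210,000,000,000,000 bytes
1 PiB = 2^50 bytes = 1,125,899,906,842,624 bytes
687,210,000,000,000,000 / 1,125,899,906,842,624 = 610.365 PiB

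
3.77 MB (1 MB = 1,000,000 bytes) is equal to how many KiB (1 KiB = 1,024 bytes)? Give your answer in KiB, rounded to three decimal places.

3,681.641 KiB

3.77 MB = 3.77 × 10^6 bytes = 3,770,000 bytes
1 KiB = 1,024 bytes
3,770,000 / 1,024 = 3,681.641 KiB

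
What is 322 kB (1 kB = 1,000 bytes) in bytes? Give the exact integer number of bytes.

322,000 bytes

322 × 1,000 = 322,000 bytes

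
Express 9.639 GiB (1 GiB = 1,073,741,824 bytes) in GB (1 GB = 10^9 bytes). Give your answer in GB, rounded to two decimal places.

9.639 GiB = 9.639 × 2^30 bytes = 10,349,797,441.536 bytes
1 GB = 1,000,000,000 bytes
10,349,797,441.536 / 1,000,000,000 = 10.35 GB

10.35 GB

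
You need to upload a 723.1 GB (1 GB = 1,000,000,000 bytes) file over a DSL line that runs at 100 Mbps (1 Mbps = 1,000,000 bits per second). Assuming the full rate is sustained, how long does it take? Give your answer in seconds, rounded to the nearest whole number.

723.1 GB = 723,100,000,000 bytes = 5,784,800,000,000 bits
100 Mbps = 100,000,000 bits/s
time = 5,784,800,000,000 / 100,000,000 = 57,848 s

57,848 seconds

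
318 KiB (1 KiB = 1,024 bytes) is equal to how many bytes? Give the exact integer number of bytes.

318 × 1,024 = 325,632 bytes  (1 KiB = 2^10 bytes)

325,632 bytes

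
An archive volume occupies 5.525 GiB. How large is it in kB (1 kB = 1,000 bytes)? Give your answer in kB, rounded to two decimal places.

5.525 GiB × 1,073,741,824 bytes/GiB = 5,932,423,577.6 bytes
1 kB = 1,000 bytes
5,932,423,577.6 / 1,000 = 5,932,423.58 kB

5,932,423.58 kB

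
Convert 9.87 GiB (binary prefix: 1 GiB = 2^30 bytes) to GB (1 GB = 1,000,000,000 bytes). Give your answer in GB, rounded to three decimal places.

10.598 GB

9.87 GiB × 1,073,741,824 bytes/GiB = 10,597,831,802.88 bytes
1 GB = 10^9 bytes = 1,000,000,000 bytes
10,597,831,802.88 / 1,000,000,000 = 10.598 GB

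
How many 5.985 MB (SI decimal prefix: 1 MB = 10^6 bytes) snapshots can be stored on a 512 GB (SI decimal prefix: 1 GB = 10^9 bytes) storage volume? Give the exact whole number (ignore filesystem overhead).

Capacity: 512 GB = 512,000,000,000 bytes
Per item: 5.985 MB = 5,985,000 bytes
⌊512,000,000,000 / 5,985,000⌋ = 85,547

85,547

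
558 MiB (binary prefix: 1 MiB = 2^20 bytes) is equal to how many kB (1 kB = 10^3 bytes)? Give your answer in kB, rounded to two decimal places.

558 MiB × 1,048,576 bytes/MiB = 585,105,408 bytes
1 kB = 1,000 bytes
585,105,408 / 1,000 = 585,105.41 kB

585,105.41 kB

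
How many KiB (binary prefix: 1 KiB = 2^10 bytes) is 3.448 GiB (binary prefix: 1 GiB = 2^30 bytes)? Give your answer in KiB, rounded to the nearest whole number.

3.448 GiB = 3.448 × 2^30 bytes = 3,702,261,809.152 bytes
1 KiB = 2^10 bytes = 1,024 bytes
3,702,261,809.152 / 1,024 = 3,615,490 KiB

3,615,490 KiB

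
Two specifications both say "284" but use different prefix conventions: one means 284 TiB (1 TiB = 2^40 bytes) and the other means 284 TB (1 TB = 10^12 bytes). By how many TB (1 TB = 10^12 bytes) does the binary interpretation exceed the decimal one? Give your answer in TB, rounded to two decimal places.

28.26 TB

284 TiB = 284 × 1,099,511,627,776 = 312,261,302,288,384 bytes
284 TB = 284 × 1,000,000,000,000 = 284,000,000,000,000 bytes
difference = 28,261,302,288,384 bytes
28,261,302,288,384 / 1,000,000,000,000 = 28.26 TB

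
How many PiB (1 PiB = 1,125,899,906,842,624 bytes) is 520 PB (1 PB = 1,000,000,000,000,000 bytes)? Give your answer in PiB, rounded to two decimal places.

461.85 PiB

520 PB = 520 × 10^15 bytes = 520,000,000,000,000,000 bytes
1 PiB = 1,125,899,906,842,624 bytes
520,000,000,000,000,000 / 1,125,899,906,842,624 = 461.85 PiB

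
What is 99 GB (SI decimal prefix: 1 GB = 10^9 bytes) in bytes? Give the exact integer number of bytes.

99 × 1,000,000,000 = 99,000,000,000 bytes  (1 GB = 10^9 bytes)

99,000,000,000 bytes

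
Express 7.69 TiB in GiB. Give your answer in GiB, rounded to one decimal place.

7,874.6 GiB

7.69 TiB = 7.69 × 2^40 bytes = 8,455,244,417,597.44 bytes
1 GiB = 2^30 bytes = 1,073,741,824 bytes
8,455,244,417,597.44 / 1,073,741,824 = 7,874.6 GiB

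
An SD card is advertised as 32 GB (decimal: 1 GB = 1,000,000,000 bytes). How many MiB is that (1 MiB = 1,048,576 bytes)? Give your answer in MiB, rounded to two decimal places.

32 GB = 32 × 10^9 bytes = 32,000,000,000 bytes
1 MiB = 2^20 bytes = 1,048,576 bytes
32,000,000,000 / 1,048,576 = 30,517.58 MiB

30,517.58 MiB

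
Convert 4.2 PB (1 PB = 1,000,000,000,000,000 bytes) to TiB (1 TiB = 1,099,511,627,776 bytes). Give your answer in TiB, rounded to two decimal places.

4.2 PB × 1,000,000,000,000,000 bytes/PB = 4,200,000,000,000,000 bytes
1 TiB = 2^40 bytes = 1,099,511,627,776 bytes
4,200,000,000,000,000 / 1,099,511,627,776 = 3,819.88 TiB

3,819.88 TiB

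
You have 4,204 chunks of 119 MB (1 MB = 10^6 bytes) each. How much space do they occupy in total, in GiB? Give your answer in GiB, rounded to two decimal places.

465.92 GiB

Total = 4,204 × 119 MB = 500,276 MB
= 500,276 × 1,000,000 bytes = 500,276,000,000 bytes
1 GiB = 1,073,741,824 bytes
500,276,000,000 / 1,073,741,824 = 465.92 GiB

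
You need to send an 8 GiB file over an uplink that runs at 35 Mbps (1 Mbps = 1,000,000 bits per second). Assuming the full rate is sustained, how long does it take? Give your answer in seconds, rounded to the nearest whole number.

1,963 seconds

8 GiB = 8,589,934,592 bytes = 68,719,476,736 bits
35 Mbps = 35,000,000 bits/s
time = 68,719,476,736 / 35,000,000 = 1,963 s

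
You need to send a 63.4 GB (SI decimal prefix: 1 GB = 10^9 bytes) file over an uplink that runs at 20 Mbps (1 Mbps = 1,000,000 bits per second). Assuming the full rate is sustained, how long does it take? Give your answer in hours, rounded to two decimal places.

7.04 hours

63.4 GB = 63,400,000,000 bytes = 507,200,000,000 bits
20 Mbps = 20,000,000 bits/s
time = 507,200,000,000 / 20,000,000 = 25,360.0000 s
25,360.0000 s / 3600 = 7.04 hours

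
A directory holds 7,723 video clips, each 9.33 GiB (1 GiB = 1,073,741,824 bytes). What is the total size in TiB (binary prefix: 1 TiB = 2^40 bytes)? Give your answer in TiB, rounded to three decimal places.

70.367 TiB

Total = 7,723 × 9.33 GiB = 72055.59 GiB
= 72055.59 × 1,073,741,824 bytes = 77,369,100,635,996.16 bytes
1 TiB = 1,099,511,627,776 bytes
77,369,100,635,996.16 / 1,099,511,627,776 = 70.367 TiB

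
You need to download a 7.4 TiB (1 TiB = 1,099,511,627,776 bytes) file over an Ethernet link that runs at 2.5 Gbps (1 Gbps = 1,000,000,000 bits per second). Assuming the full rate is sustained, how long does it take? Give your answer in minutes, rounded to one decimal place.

433.9 minutes

7.4 TiB = 8,136,386,045,542.4 bytes = 65,091,088,364,339.2 bits
2.5 Gbps = 2,500,000,000 bits/s
time = 65,091,088,364,339.2 / 2,500,000,000 = 26,036.44 s
26,036.44 s / 60 = 433.9 minutes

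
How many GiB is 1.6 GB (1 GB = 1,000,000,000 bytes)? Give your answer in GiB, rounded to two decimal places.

1.6 GB = 1.6 × 10^9 bytes = 1,600,000,000 bytes
1 GiB = 2^30 bytes = 1,073,741,824 bytes
1,600,000,000 / 1,073,741,824 = 1.49 GiB

1.49 GiB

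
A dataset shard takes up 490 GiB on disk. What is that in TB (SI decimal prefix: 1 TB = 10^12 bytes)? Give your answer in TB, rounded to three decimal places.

490 GiB × 1,073,741,824 bytes/GiB = 526,133,493,760 bytes
1 TB = 10^12 bytes = 1,000,000,000,000 bytes
526,133,493,760 / 1,000,000,000,000 = 0.526 TB

0.526 TB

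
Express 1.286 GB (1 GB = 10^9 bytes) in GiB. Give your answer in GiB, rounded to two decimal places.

1.20 GiB

1.286 GB = 1.286 × 10^9 bytes = 1,286,000,000 bytes
1 GiB = 1,073,741,824 bytes
1,286,000,000 / 1,073,741,824 = 1.20 GiB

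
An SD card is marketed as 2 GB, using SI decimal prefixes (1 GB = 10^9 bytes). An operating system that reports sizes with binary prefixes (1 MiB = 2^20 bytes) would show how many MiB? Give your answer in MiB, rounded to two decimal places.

2 GB = 2 × 10^9 bytes = 2,000,000,000 bytes
1 MiB = 2^20 bytes = 1,048,576 bytes
2,000,000,000 / 1,048,576 = 1,907.35 MiB

1,907.35 MiB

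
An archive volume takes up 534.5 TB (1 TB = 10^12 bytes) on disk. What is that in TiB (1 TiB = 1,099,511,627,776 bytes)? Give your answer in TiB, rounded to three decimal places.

534.5 TB × 1,000,000,000,000 bytes/TB = 534,500,000,000,000 bytes
1 TiB = 2^40 bytes = 1,099,511,627,776 bytes
534,500,000,000,000 / 1,099,511,627,776 = 486.125 TiB

486.125 TiB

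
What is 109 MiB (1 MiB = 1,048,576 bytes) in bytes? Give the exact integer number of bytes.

109 × 1,048,576 = 114,294,784 bytes

114,294,784 bytes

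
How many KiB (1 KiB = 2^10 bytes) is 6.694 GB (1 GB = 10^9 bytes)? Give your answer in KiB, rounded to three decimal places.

6.694 GB × 1,000,000,000 bytes/GB = 6,694,000,000 bytes
1 KiB = 2^10 bytes = 1,024 bytes
6,694,000,000 / 1,024 = 6,537,109.375 KiB

6,537,109.375 KiB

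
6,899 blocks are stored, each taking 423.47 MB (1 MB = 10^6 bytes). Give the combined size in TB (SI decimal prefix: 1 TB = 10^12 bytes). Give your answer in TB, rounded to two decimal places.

Total = 6,899 × 423.47 MB = 2921519.53 MB
= 2921519.53 × 1,000,000 bytes = 2,921,519,530,000 bytes
1 TB = 1,000,000,000,000 bytes
2,921,519,530,000 / 1,000,000,000,000 = 2.92 TB

2.92 TB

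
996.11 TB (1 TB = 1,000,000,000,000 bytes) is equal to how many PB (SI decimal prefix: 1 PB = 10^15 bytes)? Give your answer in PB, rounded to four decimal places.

0.9961 PB

996.11 TB = 996.11 × 10^12 bytes = 996,110,000,000,000 bytes
1 PB = 1,000,000,000,000,000 bytes
996,110,000,000,000 / 1,000,000,000,000,000 = 0.9961 PB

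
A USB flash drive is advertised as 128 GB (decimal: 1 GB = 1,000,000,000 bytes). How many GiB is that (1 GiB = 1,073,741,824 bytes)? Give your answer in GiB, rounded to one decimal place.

119.2 GiB

128 GB × 1,000,000,000 bytes/GB = 128,000,000,000 bytes
1 GiB = 1,073,741,824 bytes
128,000,000,000 / 1,073,741,824 = 119.2 GiB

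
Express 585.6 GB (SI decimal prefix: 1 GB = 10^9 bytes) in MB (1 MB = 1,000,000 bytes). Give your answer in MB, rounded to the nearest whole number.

585.6 GB × 1,000,000,000 bytes/GB = 585,600,000,000 bytes
1 MB = 1,000,000 bytes
585,600,000,000 / 1,000,000 = 585,600 MB

585,600 MB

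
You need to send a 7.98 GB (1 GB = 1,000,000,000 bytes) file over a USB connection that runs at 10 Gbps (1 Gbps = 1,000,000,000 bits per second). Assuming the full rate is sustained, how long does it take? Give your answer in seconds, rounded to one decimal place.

6.4 seconds

7.98 GB = 7,980,000,000 bytes = 63,840,000,000 bits
10 Gbps = 10,000,000,000 bits/s
time = 63,840,000,000 / 10,000,000,000 = 6.4 s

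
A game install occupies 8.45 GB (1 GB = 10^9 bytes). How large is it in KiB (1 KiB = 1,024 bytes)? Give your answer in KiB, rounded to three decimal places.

8,251,953.125 KiB

8.45 GB = 8.45 × 10^9 bytes = 8,450,000,000 bytes
1 KiB = 2^10 bytes = 1,024 bytes
8,450,000,000 / 1,024 = 8,251,953.125 KiB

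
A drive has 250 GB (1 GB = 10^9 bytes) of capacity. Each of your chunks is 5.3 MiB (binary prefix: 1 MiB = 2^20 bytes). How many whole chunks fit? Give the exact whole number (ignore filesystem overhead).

44,984

Capacity: 250 GB = 250,000,000,000 bytes
Per item: 5.3 MiB = 5,557,452.8 bytes
⌊250,000,000,000 / 5,557,452.8⌋ = 44,984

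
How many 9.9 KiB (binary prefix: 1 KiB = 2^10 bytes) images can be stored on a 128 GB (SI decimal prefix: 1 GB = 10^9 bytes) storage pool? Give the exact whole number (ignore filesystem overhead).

12,626,262

Capacity: 128 GB = 128,000,000,000 bytes
Per item: 9.9 KiB = 10,137.6 bytes
⌊128,000,000,000 / 10,137.6⌋ = 12,626,262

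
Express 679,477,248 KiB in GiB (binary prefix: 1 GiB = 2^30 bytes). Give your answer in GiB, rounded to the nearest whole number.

648 GiB

679,477,248 KiB × 1,024 bytes/KiB = 695,784,701,952 bytes
1 GiB = 1,073,741,824 bytes
695,784,701,952 / 1,073,741,824 = 648 GiB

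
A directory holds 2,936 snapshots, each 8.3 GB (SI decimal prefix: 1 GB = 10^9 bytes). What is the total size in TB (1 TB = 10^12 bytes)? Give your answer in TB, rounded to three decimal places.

24.369 TB

Total = 2,936 × 8.3 GB = 24368.8 GB
= 24368.8 × 1,000,000,000 bytes = 24,368,800,000,000 bytes
1 TB = 1,000,000,000,000 bytes
24,368,800,000,000 / 1,000,000,000,000 = 24.369 TB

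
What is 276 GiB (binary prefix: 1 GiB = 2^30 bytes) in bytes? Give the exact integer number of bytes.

296,352,743,424 bytes

276 × 1,073,741,824 = 296,352,743,424 bytes  (1 GiB = 2^30 bytes)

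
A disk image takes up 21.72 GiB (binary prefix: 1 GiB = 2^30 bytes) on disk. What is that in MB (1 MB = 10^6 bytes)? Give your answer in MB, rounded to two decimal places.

23,321.67 MB

21.72 GiB × 1,073,741,824 bytes/GiB = 23,321,672,417.28 bytes
1 MB = 1,000,000 bytes
23,321,672,417.28 / 1,000,000 = 23,321.67 MB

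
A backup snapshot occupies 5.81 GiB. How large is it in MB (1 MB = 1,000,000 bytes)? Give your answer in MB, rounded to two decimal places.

5.81 GiB = 5.81 × 2^30 bytes = 6,238,439,997.44 bytes
1 MB = 10^6 bytes = 1,000,000 bytes
6,238,439,997.44 / 1,000,000 = 6,238.44 MB

6,238.44 MB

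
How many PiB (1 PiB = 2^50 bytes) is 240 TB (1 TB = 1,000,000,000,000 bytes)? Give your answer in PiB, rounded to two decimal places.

0.21 PiB

240 TB × 1,000,000,000,000 bytes/TB = 240,000,000,000,000 bytes
1 PiB = 2^50 bytes = 1,125,899,906,842,624 bytes
240,000,000,000,000 / 1,125,899,906,842,624 = 0.21 PiB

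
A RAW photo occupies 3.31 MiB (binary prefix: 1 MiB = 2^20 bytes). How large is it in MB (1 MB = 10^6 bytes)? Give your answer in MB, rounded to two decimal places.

3.47 MB

3.31 MiB = 3.31 × 2^20 bytes = 3,470,786.56 bytes
1 MB = 10^6 bytes = 1,000,000 bytes
3,470,786.56 / 1,000,000 = 3.47 MB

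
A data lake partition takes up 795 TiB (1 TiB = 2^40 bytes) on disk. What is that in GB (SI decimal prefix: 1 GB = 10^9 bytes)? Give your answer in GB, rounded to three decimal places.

795 TiB = 795 × 2^40 bytes = 874,111,744,081,920 bytes
1 GB = 10^9 bytes = 1,000,000,000 bytes
874,111,744,081,920 / 1,000,000,000 = 874,111.744 GB

874,111.744 GB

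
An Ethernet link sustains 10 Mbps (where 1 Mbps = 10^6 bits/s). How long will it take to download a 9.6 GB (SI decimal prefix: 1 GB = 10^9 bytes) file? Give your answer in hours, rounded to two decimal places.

9.6 GB = 9,600,000,000 bytes = 76,800,000,000 bits
10 Mbps = 10,000,000 bits/s
time = 76,800,000,000 / 10,000,000 = 7,680.0000 s
7,680.0000 s / 3600 = 2.13 hours

2.13 hours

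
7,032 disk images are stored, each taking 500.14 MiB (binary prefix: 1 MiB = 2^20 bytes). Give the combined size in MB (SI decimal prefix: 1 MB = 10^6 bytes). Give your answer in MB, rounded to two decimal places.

3,687,825.52 MB

Total = 7,032 × 500.14 MiB = 3516984.48 MiB
= 3516984.48 × 1,048,576 bytes = 3,687,825,518,100.48 bytes
1 MB = 1,000,000 bytes
3,687,825,518,100.48 / 1,000,000 = 3,687,825.52 MB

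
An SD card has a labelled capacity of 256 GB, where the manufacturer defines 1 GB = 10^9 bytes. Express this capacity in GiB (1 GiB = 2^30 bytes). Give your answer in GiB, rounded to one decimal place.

238.4 GiB

256 GB = 256 × 10^9 bytes = 256,000,000,000 bytes
1 GiB = 2^30 bytes = 1,073,741,824 bytes
256,000,000,000 / 1,073,741,824 = 238.4 GiB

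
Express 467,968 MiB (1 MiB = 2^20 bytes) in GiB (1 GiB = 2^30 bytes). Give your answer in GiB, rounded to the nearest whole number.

467,968 MiB × 1,048,576 bytes/MiB = 490,700,013,568 bytes
1 GiB = 2^30 bytes = 1,073,741,824 bytes
490,700,013,568 / 1,073,741,824 = 457 GiB

457 GiB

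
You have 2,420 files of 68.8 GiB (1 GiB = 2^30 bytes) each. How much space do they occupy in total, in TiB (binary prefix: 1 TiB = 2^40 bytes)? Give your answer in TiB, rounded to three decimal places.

Total = 2,420 × 68.8 GiB = 166,496 GiB
= 166,496 × 1,073,741,824 bytes = 178,773,718,728,704 bytes
1 TiB = 1,099,511,627,776 bytes
178,773,718,728,704 / 1,099,511,627,776 = 162.594 TiB

162.594 TiB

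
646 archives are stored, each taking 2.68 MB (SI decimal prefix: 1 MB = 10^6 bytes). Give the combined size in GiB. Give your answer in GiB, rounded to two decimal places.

Total = 646 × 2.68 MB = 1731.28 MB
= 1731.28 × 1,000,000 bytes = 1,731,280,000 bytes
1 GiB = 1,073,741,824 bytes
1,731,280,000 / 1,073,741,824 = 1.61 GiB

1.61 GiB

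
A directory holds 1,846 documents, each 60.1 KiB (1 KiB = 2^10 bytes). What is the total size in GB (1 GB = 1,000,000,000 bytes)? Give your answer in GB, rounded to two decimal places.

0.11 GB

Total = 1,846 × 60.1 KiB = 110944.6 KiB
= 110944.6 × 1,024 bytes = 113,607,270.4 bytes
1 GB = 1,000,000,000 bytes
113,607,270.4 / 1,000,000,000 = 0.11 GB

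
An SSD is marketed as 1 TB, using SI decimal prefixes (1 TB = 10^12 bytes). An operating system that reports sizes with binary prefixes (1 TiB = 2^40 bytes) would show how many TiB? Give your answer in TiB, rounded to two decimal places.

1 TB = 1 × 10^12 bytes = 1,000,000,000,000 bytes
1 TiB = 2^40 bytes = 1,099,511,627,776 bytes
1,000,000,000,000 / 1,099,511,627,776 = 0.91 TiB

0.91 TiB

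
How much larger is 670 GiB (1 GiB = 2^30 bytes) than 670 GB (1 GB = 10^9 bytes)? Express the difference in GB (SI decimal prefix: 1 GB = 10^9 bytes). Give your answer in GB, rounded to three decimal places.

49.407 GB

670 GiB = 670 × 1,073,741,824 = 719,407,022,080 bytes
670 GB = 670 × 1,000,000,000 = 670,000,000,000 bytes
difference = 49,407,022,080 bytes
49,407,022,080 / 1,000,000,000 = 49.407 GB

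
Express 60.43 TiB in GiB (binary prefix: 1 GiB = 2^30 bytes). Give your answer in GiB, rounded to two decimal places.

60.43 TiB = 60.43 × 2^40 bytes = 66,443,487,666,503.68 bytes
1 GiB = 2^30 bytes = 1,073,741,824 bytes
66,443,487,666,503.68 / 1,073,741,824 = 61,880.32 GiB

61,880.32 GiB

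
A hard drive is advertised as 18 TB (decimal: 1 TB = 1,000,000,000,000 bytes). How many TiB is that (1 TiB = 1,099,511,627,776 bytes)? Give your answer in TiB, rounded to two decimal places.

18 TB = 18 × 10^12 bytes = 18,000,000,000,000 bytes
1 TiB = 1,099,511,627,776 bytes
18,000,000,000,000 / 1,099,511,627,776 = 16.37 TiB

16.37 TiB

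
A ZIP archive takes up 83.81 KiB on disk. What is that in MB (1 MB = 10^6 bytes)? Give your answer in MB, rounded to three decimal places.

83.81 KiB × 1,024 bytes/KiB = 85,821.44 bytes
1 MB = 1,000,000 bytes
85,821.44 / 1,000,000 = 0.086 MB

0.086 MB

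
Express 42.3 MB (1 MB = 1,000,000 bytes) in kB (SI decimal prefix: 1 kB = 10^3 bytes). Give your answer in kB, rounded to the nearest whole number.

42,300 kB

42.3 MB × 1,000,000 bytes/MB = 42,300,000 bytes
1 kB = 10^3 bytes = 1,000 bytes
42,300,000 / 1,000 = 42,300 kB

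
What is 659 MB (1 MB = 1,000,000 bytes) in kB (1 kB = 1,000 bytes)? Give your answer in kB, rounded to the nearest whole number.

659 MB = 659 × 10^6 bytes = 659,000,000 bytes
1 kB = 10^3 bytes = 1,000 bytes
659,000,000 / 1,000 = 659,000 kB

659,000 kB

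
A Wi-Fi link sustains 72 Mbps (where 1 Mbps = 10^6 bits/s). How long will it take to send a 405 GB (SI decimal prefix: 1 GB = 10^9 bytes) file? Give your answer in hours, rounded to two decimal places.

12.50 hours

405 GB = 405,000,000,000 bytes = 3,240,000,000,000 bits
72 Mbps = 72,000,000 bits/s
time = 3,240,000,000,000 / 72,000,000 = 45,000.0000 s
45,000.0000 s / 3600 = 12.50 hours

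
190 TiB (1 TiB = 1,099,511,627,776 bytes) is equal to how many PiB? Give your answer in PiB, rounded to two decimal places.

190 TiB × 1,099,511,627,776 bytes/TiB = 208,907,209,277,440 bytes
1 PiB = 1,125,899,906,842,624 bytes
208,907,209,277,440 / 1,125,899,906,842,624 = 0.19 PiB

0.19 PiB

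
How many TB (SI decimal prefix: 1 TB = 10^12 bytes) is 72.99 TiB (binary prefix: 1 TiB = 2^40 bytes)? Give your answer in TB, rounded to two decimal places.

72.99 TiB × 1,099,511,627,776 bytes/TiB = 80,253,353,711,370.24 bytes
1 TB = 1,000,000,000,000 bytes
80,253,353,711,370.24 / 1,000,000,000,000 = 80.25 TB

80.25 TB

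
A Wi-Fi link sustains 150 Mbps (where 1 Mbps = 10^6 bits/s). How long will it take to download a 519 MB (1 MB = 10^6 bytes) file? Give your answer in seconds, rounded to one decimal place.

519 MB = 519,000,000 bytes = 4,152,000,000 bits
150 Mbps = 150,000,000 bits/s
time = 4,152,000,000 / 150,000,000 = 27.7 s

27.7 seconds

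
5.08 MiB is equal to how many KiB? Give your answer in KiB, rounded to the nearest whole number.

5.08 MiB × 1,048,576 bytes/MiB = 5,326,766.08 bytes
1 KiB = 2^10 bytes = 1,024 bytes
5,326,766.08 / 1,024 = 5,202 KiB

5,202 KiB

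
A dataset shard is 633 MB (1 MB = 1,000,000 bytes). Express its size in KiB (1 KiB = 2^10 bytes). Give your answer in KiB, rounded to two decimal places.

633 MB = 633 × 10^6 bytes = 633,000,000 bytes
1 KiB = 2^10 bytes = 1,024 bytes
633,000,000 / 1,024 = 618,164.06 KiB

618,164.06 KiB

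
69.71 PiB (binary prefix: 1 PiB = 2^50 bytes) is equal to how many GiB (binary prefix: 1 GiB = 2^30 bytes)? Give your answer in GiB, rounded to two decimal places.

73,096,232.96 GiB

69.71 PiB = 69.71 × 2^50 bytes = 78,486,482,505,999,319.04 bytes
1 GiB = 1,073,741,824 bytes
78,486,482,505,999,319.04 / 1,073,741,824 = 73,096,232.96 GiB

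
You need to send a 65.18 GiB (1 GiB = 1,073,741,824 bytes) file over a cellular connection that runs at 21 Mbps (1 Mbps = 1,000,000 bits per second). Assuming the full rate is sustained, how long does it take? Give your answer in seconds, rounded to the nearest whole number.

65.18 GiB = 69,986,492,088.32 bytes = 559,891,936,706.56 bits
21 Mbps = 21,000,000 bits/s
time = 559,891,936,706.56 / 21,000,000 = 26,662 s

26,662 seconds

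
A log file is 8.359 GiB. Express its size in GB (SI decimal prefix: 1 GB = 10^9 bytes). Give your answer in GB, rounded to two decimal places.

8.98 GB

8.359 GiB = 8.359 × 2^30 bytes = 8,975,407,906.816 bytes
1 GB = 1,000,000,000 bytes
8,975,407,906.816 / 1,000,000,000 = 8.98 GB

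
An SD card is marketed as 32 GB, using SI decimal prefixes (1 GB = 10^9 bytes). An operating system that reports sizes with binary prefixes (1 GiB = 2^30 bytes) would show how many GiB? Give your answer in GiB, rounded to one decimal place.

32 GB = 32 × 10^9 bytes = 32,000,000,000 bytes
1 GiB = 1,073,741,824 bytes
32,000,000,000 / 1,073,741,824 = 29.8 GiB

29.8 GiB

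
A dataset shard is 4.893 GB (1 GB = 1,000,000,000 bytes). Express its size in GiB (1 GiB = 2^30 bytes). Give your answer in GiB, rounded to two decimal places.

4.893 GB = 4.893 × 10^9 bytes = 4,893,000,000 bytes
1 GiB = 1,073,741,824 bytes
4,893,000,000 / 1,073,741,824 = 4.56 GiB

4.56 GiB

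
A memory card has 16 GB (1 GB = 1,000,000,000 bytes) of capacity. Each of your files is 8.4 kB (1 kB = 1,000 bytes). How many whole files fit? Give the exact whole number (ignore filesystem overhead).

1,904,761

Capacity: 16 GB = 16,000,000,000 bytes
Per item: 8.4 kB = 8,400 bytes
⌊16,000,000,000 / 8,400⌋ = 1,904,761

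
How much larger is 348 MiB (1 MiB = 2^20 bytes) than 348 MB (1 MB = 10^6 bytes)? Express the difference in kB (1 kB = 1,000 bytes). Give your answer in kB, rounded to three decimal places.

348 MiB = 348 × 1,048,576 = 364,904,448 bytes
348 MB = 348 × 1,000,000 = 348,000,000 bytes
difference = 16,904,448 bytes
16,904,448 / 1,000 = 16,904.448 kB

16,904.448 kB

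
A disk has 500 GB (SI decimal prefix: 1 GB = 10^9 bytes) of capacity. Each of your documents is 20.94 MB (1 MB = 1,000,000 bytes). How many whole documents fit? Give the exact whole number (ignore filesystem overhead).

23,877

Capacity: 500 GB = 500,000,000,000 bytes
Per item: 20.94 MB = 20,940,000 bytes
⌊500,000,000,000 / 20,940,000⌋ = 23,877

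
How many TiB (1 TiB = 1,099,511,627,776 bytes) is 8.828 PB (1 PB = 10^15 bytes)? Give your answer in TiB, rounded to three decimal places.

8,029.019 TiB

8.828 PB = 8.828 × 10^15 bytes = 8,828,000,000,000,000 bytes
1 TiB = 2^40 bytes = 1,099,511,627,776 bytes
8,828,000,000,000,000 / 1,099,511,627,776 = 8,029.019 TiB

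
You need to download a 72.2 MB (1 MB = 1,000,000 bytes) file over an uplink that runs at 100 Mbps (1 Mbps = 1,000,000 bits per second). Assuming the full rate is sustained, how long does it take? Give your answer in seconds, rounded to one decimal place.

5.8 seconds

72.2 MB = 72,200,000 bytes = 577,600,000 bits
100 Mbps = 100,000,000 bits/s
time = 577,600,000 / 100,000,000 = 5.8 s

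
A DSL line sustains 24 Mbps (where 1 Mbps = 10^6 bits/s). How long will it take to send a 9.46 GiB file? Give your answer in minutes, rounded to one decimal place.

9.46 GiB = 10,157,597,655.04 bytes = 81,260,781,240.32 bits
24 Mbps = 24,000,000 bits/s
time = 81,260,781,240.32 / 24,000,000 = 3,385.87 s
3,385.87 s / 60 = 56.4 minutes

56.4 minutes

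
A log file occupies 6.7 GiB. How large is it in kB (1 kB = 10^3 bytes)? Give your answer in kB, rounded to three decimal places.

6.7 GiB = 6.7 × 2^30 bytes = 7,194,070,220.8 bytes
1 kB = 1,000 bytes
7,194,070,220.8 / 1,000 = 7,194,070.221 kB

7,194,070.221 kB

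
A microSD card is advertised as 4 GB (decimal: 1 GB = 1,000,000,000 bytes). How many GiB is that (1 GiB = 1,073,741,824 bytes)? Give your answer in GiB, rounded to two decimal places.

4 GB = 4 × 10^9 bytes = 4,000,000,000 bytes
1 GiB = 1,073,741,824 bytes
4,000,000,000 / 1,073,741,824 = 3.73 GiB

3.73 GiB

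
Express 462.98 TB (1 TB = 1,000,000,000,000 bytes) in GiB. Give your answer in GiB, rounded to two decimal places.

462.98 TB = 462.98 × 10^12 bytes = 462,980,000,000,000 bytes
1 GiB = 1,073,741,824 bytes
462,980,000,000,000 / 1,073,741,824 = 431,183.73 GiB

431,183.73 GiB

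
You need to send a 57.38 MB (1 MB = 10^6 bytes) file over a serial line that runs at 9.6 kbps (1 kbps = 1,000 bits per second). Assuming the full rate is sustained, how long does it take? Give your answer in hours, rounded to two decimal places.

57.38 MB = 57,380,000 bytes = 459,040,000 bits
9.6 kbps = 9,600 bits/s
time = 459,040,000 / 9,600 = 47,816.6667 s
47,816.6667 s / 3600 = 13.28 hours

13.28 hours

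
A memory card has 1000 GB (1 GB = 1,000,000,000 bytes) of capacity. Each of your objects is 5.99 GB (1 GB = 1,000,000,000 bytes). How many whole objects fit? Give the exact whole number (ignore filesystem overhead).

Capacity: 1000 GB = 1,000,000,000,000 bytes
Per item: 5.99 GB = 5,990,000,000 bytes
⌊1,000,000,000,000 / 5,990,000,000⌋ = 166

166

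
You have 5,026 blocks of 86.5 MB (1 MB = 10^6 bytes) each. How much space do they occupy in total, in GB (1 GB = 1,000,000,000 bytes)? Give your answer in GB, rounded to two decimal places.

Total = 5,026 × 86.5 MB = 434,749 MB
= 434,749 × 1,000,000 bytes = 434,749,000,000 bytes
1 GB = 1,000,000,000 bytes
434,749,000,000 / 1,000,000,000 = 434.75 GB

434.75 GB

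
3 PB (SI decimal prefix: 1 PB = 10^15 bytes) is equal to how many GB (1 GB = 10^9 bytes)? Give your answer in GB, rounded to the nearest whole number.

3 PB = 3 × 10^15 bytes = 3,000,000,000,000,000 bytes
1 GB = 1,000,000,000 bytes
3,000,000,000,000,000 / 1,000,000,000 = 3,000,000 GB

3,000,000 GB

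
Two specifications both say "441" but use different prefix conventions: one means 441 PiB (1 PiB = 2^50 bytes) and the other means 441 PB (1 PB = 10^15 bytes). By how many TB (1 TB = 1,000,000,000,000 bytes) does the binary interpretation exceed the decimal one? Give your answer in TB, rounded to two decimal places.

441 PiB = 441 × 1,125,899,906,842,624 = 496,521,858,917,597,184 bytes
441 PB = 441 × 1,000,000,000,000,000 = 441,000,000,000,000,000 bytes
difference = 55,521,858,917,597,184 bytes
55,521,858,917,597,184 / 1,000,000,000,000 = 55,521.86 TB

55,521.86 TB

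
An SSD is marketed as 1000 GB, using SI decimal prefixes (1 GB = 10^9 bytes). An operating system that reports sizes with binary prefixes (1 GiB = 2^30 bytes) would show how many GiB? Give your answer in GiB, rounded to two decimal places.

1000 GB = 1000 × 10^9 bytes = 1,000,000,000,000 bytes
1 GiB = 1,073,741,824 bytes
1,000,000,000,000 / 1,073,741,824 = 931.32 GiB

931.32 GiB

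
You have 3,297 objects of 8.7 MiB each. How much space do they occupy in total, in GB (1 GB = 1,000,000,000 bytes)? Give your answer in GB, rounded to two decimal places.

30.08 GB

Total = 3,297 × 8.7 MiB = 28683.9 MiB
= 28683.9 × 1,048,576 bytes = 30,077,249,126.4 bytes
1 GB = 1,000,000,000 bytes
30,077,249,126.4 / 1,000,000,000 = 30.08 GB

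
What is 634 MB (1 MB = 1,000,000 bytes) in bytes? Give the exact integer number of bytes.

634,000,000 bytes

634 × 1,000,000 = 634,000,000 bytes  (1 MB = 10^6 bytes)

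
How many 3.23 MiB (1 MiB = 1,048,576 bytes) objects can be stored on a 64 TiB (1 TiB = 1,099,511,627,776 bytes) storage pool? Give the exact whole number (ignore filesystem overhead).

20,776,738

Capacity: 64 TiB = 70,368,744,177,664 bytes
Per item: 3.23 MiB = 3,386,900.48 bytes
⌊70,368,744,177,664 / 3,386,900.48⌋ = 20,776,738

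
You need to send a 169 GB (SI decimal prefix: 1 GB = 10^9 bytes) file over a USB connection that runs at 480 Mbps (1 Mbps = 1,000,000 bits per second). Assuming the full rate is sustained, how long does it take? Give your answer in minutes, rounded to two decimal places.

46.94 minutes

169 GB = 169,000,000,000 bytes = 1,352,000,000,000 bits
480 Mbps = 480,000,000 bits/s
time = 1,352,000,000,000 / 480,000,000 = 2,816.667 s
2,816.667 s / 60 = 46.94 minutes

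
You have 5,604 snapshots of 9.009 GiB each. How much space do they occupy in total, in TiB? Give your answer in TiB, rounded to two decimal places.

Total = 5,604 × 9.009 GiB = 50486.436 GiB
= 50486.436 × 1,073,741,824 bytes = 54,209,397,877,899.264 bytes
1 TiB = 1,099,511,627,776 bytes
54,209,397,877,899.264 / 1,099,511,627,776 = 49.30 TiB

49.30 TiB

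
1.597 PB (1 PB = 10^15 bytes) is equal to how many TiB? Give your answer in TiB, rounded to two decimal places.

1,452.46 TiB

1.597 PB × 1,000,000,000,000,000 bytes/PB = 1,597,000,000,000,000 bytes
1 TiB = 1,099,511,627,776 bytes
1,597,000,000,000,000 / 1,099,511,627,776 = 1,452.46 TiB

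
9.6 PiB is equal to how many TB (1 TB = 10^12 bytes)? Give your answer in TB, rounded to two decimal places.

9.6 PiB × 1,125,899,906,842,624 bytes/PiB = 10,808,639,105,689,190.4 bytes
1 TB = 10^12 bytes = 1,000,000,000,000 bytes
10,808,639,105,689,190.4 / 1,000,000,000,000 = 10,808.64 TB

10,808.64 TB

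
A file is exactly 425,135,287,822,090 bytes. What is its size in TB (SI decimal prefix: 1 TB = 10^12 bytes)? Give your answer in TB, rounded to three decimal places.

425,135,287,822,090 bytes given.
1 TB = 10^12 bytes = 1,000,000,000,000 bytes
425,135,287,822,090 / 1,000,000,000,000 = 425.135 TB

425.135 TB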